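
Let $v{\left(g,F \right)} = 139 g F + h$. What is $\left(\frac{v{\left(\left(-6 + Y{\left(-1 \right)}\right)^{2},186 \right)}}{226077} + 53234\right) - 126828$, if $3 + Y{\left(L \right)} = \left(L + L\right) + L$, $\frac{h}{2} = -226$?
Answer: $- \frac{16634188214}{226077} \approx -73578.0$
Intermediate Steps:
$h = -452$ ($h = 2 \left(-226\right) = -452$)
$Y{\left(L \right)} = -3 + 3 L$ ($Y{\left(L \right)} = -3 + \left(\left(L + L\right) + L\right) = -3 + \left(2 L + L\right) = -3 + 3 L$)
$v{\left(g,F \right)} = -452 + 139 F g$ ($v{\left(g,F \right)} = 139 g F - 452 = 139 F g - 452 = -452 + 139 F g$)
$\left(\frac{v{\left(\left(-6 + Y{\left(-1 \right)}\right)^{2},186 \right)}}{226077} + 53234\right) - 126828 = \left(\frac{-452 + 139 \cdot 186 \left(-6 + \left(-3 + 3 \left(-1\right)\right)\right)^{2}}{226077} + 53234\right) - 126828 = \left(\left(-452 + 139 \cdot 186 \left(-6 - 6\right)^{2}\right) \frac{1}{226077} + 53234\right) - 126828 = \left(\left(-452 + 139 \cdot 186 \left(-12\right)^{2}\right) \frac{1}{226077} + 53234\right) - 126828 = \left(\left(-452 + 139 \cdot 186 \cdot 144\right) \frac{1}{226077} + 53234\right) - 126828 = \left(\left(-452 + 3722976\right) \frac{1}{226077} + 53234\right) - 126828 = \left(3722524 \cdot \frac{1}{226077} + 53234\right) - 126828 = \left(\frac{3722524}{226077} + 53234\right) - 126828 = \frac{12038705542}{226077} - 126828 = - \frac{16634188214}{226077}$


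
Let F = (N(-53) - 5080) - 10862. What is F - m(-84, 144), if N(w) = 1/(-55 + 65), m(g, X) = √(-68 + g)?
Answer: -159419/10 - 2*I*√38 ≈ -15942.0 - 12.329*I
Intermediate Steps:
N(w) = ⅒ (N(w) = 1/10 = ⅒)
F = -159419/10 (F = (⅒ - 5080) - 10862 = -50799/10 - 10862 = -159419/10 ≈ -15942.)
F - m(-84, 144) = -159419/10 - √(-68 - 84) = -159419/10 - √(-152) = -159419/10 - 2*I*√38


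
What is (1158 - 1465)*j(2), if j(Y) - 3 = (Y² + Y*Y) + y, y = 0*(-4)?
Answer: -3377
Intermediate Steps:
y = 0
j(Y) = 3 + 2*Y² (j(Y) = 3 + ((Y² + Y*Y) + 0) = 3 + ((Y² + Y²) + 0) = 3 + (2*Y² + 0) = 3 + 2*Y²)
(1158 - 1465)*j(2) = (1158 - 1465)*(3 + 2*2²) = -307*(3 + 2*4) = -307*(3 + 8) = -307*11 = -3377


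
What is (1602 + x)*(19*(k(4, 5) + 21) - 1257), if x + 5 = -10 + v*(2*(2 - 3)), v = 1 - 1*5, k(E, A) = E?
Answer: -1247290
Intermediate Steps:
v = -4 (v = 1 - 5 = -4)
x = -7 (x = -5 + (-10 - 8*(2 - 3)) = -5 + (-10 - 8*(-1)) = -5 + (-10 - 4*(-2)) = -5 + (-10 + 8) = -5 - 2 = -7)
(1602 + x)*(19*(k(4, 5) + 21) - 1257) = (1602 - 7)*(19*(4 + 21) - 1257) = 1595*(19*25 - 1257) = 1595*(475 - 1257) = 1595*(-782) = -1247290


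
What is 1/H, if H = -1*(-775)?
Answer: 1/775 ≈ 0.0012903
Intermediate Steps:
H = 775
1/H = 1/775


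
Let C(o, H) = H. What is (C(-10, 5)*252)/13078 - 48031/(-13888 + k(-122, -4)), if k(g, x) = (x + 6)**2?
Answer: 24832433/6983652 ≈ 3.5558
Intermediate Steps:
k(g, x) = (6 + x)**2
(C(-10, 5)*252)/13078 - 48031/(-13888 + k(-122, -4)) = (5*252)/13078 - 48031/(-13888 + (6 - 4)**2) = 1260*(1/13078) - 48031/(-13888 + 2**2) = 630/6539 - 48031/(-13888 + 4) = 630/6539 - 48031/(-13884) = 630/6539 - 48031*(-1/13884) = 630/6539 + 48031/13884 = 24832433/6983652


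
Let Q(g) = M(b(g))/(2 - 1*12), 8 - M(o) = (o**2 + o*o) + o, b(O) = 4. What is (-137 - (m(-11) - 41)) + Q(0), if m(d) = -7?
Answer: -431/5 ≈ -86.200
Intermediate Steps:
M(o) = 8 - o - 2*o**2 (M(o) = 8 - ((o**2 + o*o) + o) = 8 - ((o**2 + o**2) + o) = 8 - (2*o**2 + o) = 8 - (o + 2*o**2) = 8 + (-o - 2*o**2) = 8 - o - 2*o**2)
Q(g) = 14/5 (Q(g) = (8 - 1*4 - 2*4**2)/(2 - 1*12) = (8 - 4 - 2*16)/(2 - 12) = (8 - 4 - 32)/(-10) = -28*(-1/10) = 14/5)
(-137 - (m(-11) - 41)) + Q(0) = (-137 - (-7 - 41)) + 14/5 = (-137 - 1*(-48)) + 14/5 = (-137 + 48) + 14/5 = -89 + 14/5 = -431/5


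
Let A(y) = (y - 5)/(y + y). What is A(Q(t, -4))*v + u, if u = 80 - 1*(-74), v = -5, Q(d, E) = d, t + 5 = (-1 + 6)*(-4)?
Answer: 151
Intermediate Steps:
t = -25 (t = -5 + (-1 + 6)*(-4) = -5 + 5*(-4) = -5 - 20 = -25)
u = 154 (u = 80 + 74 = 154)
A(y) = (-5 + y)/(2*y) (A(y) = (-5 + y)/((2*y)) = (-5 + y)*(1/(2*y)) = (-5 + y)/(2*y))
A(Q(t, -4))*v + u = ((½)*(-5 - 25)/(-25))*(-5) + 154 = ((½)*(-1/25)*(-30))*(-5) + 154 = (⅗)*(-5) + 154 = -3 + 154 = 151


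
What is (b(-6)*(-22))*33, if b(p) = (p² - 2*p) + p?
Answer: -30492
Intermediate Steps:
b(p) = p² - p
(b(-6)*(-22))*33 = (-6*(-1 - 6)*(-22))*33 = (-6*(-7)*(-22))*33 = (42*(-22))*33 = -924*33 = -30492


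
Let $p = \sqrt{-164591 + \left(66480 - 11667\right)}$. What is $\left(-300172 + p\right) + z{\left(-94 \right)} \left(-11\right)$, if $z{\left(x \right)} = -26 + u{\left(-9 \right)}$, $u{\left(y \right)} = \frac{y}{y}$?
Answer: $-299897 + i \sqrt{109778} \approx -2.999 \cdot 10^{5} + 331.33 i$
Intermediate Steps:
$u{\left(y \right)} = 1$
$z{\left(x \right)} = -25$ ($z{\left(x \right)} = -26 + 1 = -25$)
$p = i \sqrt{109778}$ ($p = \sqrt{-164591 + \left(66480 - 11667\right)} = \sqrt{-164591 + 54813} = \sqrt{-109778} = i \sqrt{109778} \approx 331.33 i$)
$\left(-300172 + p\right) + z{\left(-94 \right)} \left(-11\right) = \left(-300172 + i \sqrt{109778}\right) - -275 = \left(-300172 + i \sqrt{109778}\right) + 275 = -299897 + i \sqrt{109778}$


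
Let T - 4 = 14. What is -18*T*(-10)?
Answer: 3240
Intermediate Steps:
T = 18 (T = 4 + 14 = 18)
-18*T*(-10) = -18*18*(-10) = -324*(-10) = 3240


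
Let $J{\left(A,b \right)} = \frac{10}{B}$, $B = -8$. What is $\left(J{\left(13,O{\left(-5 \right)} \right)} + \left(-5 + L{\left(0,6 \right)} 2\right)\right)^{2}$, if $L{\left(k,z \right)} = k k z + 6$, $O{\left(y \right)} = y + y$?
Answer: $\frac{529}{16} \approx 33.063$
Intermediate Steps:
$O{\left(y \right)} = 2 y$
$L{\left(k,z \right)} = 6 + z k^{2}$ ($L{\left(k,z \right)} = k^{2} z + 6 = z k^{2} + 6 = 6 + z k^{2}$)
$J{\left(A,b \right)} = - \frac{5}{4}$ ($J{\left(A,b \right)} = \frac{10}{-8} = 10 \left(- \frac{1}{8}\right) = - \frac{5}{4}$)
$\left(J{\left(13,O{\left(-5 \right)} \right)} + \left(-5 + L{\left(0,6 \right)} 2\right)\right)^{2} = \left(- \frac{5}{4} - \left(5 - \left(6 + 6 \cdot 0^{2}\right) 2\right)\right)^{2} = \left(- \frac{5}{4} - \left(5 - \left(6 + 6 \cdot 0\right) 2\right)\right)^{2} = \left(- \frac{5}{4} - \left(5 - \left(6 + 0\right) 2\right)\right)^{2} = \left(- \frac{5}{4} + \left(-5 + 6 \cdot 2\right)\right)^{2} = \left(- \frac{5}{4} + \left(-5 + 12\right)\right)^{2} = \left(- \frac{5}{4} + 7\right)^{2} = \left(\frac{23}{4}\right)^{2} = \frac{529}{16}$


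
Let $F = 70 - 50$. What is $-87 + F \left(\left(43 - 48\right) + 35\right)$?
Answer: $513$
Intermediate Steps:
$F = 20$ ($F = 70 - 50 = 20$)
$-87 + F \left(\left(43 - 48\right) + 35\right) = -87 + 20 \left(\left(43 - 48\right) + 35\right) = -87 + 20 \left(-5 + 35\right) = -87 + 20 \cdot 30 = -87 + 600 = 513$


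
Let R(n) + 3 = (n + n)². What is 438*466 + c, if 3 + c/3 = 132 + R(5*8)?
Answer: 223686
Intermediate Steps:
R(n) = -3 + 4*n² (R(n) = -3 + (n + n)² = -3 + (2*n)² = -3 + 4*n²)
c = 19578 (c = -9 + 3*(132 + (-3 + 4*(5*8)²)) = -9 + 3*(132 + (-3 + 4*40²)) = -9 + 3*(132 + (-3 + 4*1600)) = -9 + 3*(132 + (-3 + 6400)) = -9 + 3*(132 + 6397) = -9 + 3*6529 = -9 + 19587 = 19578)
438*466 + c = 438*466 + 19578 = 204108 + 19578 = 223686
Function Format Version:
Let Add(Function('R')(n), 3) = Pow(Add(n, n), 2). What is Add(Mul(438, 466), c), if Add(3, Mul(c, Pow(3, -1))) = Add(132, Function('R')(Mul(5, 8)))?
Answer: 223686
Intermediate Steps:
Function('R')(n) = Add(-3, Mul(4, Pow(n, 2))) (Function('R')(n) = Add(-3, Pow(Add(n, n), 2)) = Add(-3, Pow(Mul(2, n), 2)) = Add(-3, Mul(4, Pow(n, 2))))
c = 19578 (c = Add(-9, Mul(3, Add(132, Add(-3, Mul(4, Pow(Mul(5, 8), 2)))))) = Add(-9, Mul(3, Add(132, Add(-3, Mul(4, Pow(40, 2)))))) = Add(-9, Mul(3, Add(132, Add(-3, Mul(4, 1600))))) = Add(-9, Mul(3, Add(132, Add(-3, 6400)))) = Add(-9, Mul(3, Add(132, 6397))) = Add(-9, Mul(3, 6529)) = Add(-9, 19587) = 19578)
Add(Mul(438, 466), c) = Add(Mul(438, 466), 19578) = Add(204108, 19578) = 223686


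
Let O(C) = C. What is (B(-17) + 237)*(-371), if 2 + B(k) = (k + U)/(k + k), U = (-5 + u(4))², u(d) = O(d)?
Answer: -1485113/17 ≈ -87360.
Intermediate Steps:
u(d) = d
U = 1 (U = (-5 + 4)² = (-1)² = 1)
B(k) = -2 + (1 + k)/(2*k) (B(k) = -2 + (k + 1)/(k + k) = -2 + (1 + k)/((2*k)) = -2 + (1 + k)*(1/(2*k)) = -2 + (1 + k)/(2*k))
(B(-17) + 237)*(-371) = ((½)*(1 - 3*(-17))/(-17) + 237)*(-371) = ((½)*(-1/17)*(1 + 51) + 237)*(-371) = ((½)*(-1/17)*52 + 237)*(-371) = (-26/17 + 237)*(-371) = (4003/17)*(-371) = -1485113/17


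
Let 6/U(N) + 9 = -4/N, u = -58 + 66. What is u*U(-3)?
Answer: -144/23 ≈ -6.2609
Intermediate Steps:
u = 8
U(N) = 6/(-9 - 4/N)
u*U(-3) = 8*(-6*(-3)/(4 + 9*(-3))) = 8*(-6*(-3)/(4 - 27)) = 8*(-6*(-3)/(-23)) = 8*(-6*(-3)*(-1/23)) = 8*(-18/23) = -144/23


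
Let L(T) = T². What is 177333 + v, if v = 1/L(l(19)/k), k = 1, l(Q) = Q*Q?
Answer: 23110213894/130321 ≈ 1.7733e+5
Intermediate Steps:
l(Q) = Q²
v = 1/130321 (v = 1/((19²/1)²) = 1/((361*1)²) = 1/(361²) = 1/130321 ≈ 7.6734e-6)
177333 + v = 177333 + 1/130321 = 23110213894/130321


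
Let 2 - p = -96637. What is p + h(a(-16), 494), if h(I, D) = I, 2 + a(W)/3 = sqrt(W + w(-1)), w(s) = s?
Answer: 96633 + 3*I*sqrt(17) ≈ 96633.0 + 12.369*I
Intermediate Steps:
p = 96639 (p = 2 - 1*(-96637) = 2 + 96637 = 96639)
a(W) = -6 + 3*sqrt(-1 + W) (a(W) = -6 + 3*sqrt(W - 1) = -6 + 3*sqrt(-1 + W))
p + h(a(-16), 494) = 96639 + (-6 + 3*sqrt(-1 - 16)) = 96639 + (-6 + 3*sqrt(-17)) = 96639 + (-6 + 3*(I*sqrt(17))) = 96639 + (-6 + 3*I*sqrt(17)) = 96633 + 3*I*sqrt(17)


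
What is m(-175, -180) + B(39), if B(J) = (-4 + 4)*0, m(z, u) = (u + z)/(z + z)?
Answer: 71/70 ≈ 1.0143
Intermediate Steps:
m(z, u) = (u + z)/(2*z) (m(z, u) = (u + z)/((2*z)) = (u + z)*(1/(2*z)) = (u + z)/(2*z))
B(J) = 0 (B(J) = 0*0 = 0)
m(-175, -180) + B(39) = (½)*(-180 - 175)/(-175) + 0 = (½)*(-1/175)*(-355) + 0 = 71/70 + 0 = 71/70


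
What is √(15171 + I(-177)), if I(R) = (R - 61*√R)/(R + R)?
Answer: √(1901231694 + 21594*I*√177)/354 ≈ 123.17 + 0.0093061*I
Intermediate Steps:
I(R) = (R - 61*√R)/(2*R) (I(R) = (R - 61*√R)/((2*R)) = (R - 61*√R)*(1/(2*R)) = (R - 61*√R)/(2*R))
√(15171 + I(-177)) = √(15171 + (½ - (-61)*I*√177/354)) = √(15171 + (½ + 61*I*√177/354)) = √(30343/2 + 61*I*√177/354)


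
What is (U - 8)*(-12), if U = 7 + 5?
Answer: -48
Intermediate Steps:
U = 12
(U - 8)*(-12) = (12 - 8)*(-12) = 4*(-12) = -48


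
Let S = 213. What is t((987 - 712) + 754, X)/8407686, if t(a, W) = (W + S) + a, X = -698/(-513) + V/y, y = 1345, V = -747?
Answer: 857516969/5801177224710 ≈ 0.00014782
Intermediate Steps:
X = 555599/689985 (X = -698/(-513) - 747/1345 = -698*(-1/513) - 747*1/1345 = 698/513 - 747/1345 = 555599/689985 ≈ 0.80523)
t(a, W) = 213 + W + a (t(a, W) = (W + 213) + a = (213 + W) + a = 213 + W + a)
t((987 - 712) + 754, X)/8407686 = (213 + 555599/689985 + ((987 - 712) + 754))/8407686 = (213 + 555599/689985 + (275 + 754))*(1/8407686) = (213 + 555599/689985 + 1029)*(1/8407686) = (857516969/689985)*(1/8407686) = 857516969/5801177224710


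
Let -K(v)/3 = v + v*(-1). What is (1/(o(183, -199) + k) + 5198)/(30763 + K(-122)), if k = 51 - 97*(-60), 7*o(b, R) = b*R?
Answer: 24326647/143970840 ≈ 0.16897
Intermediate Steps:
o(b, R) = R*b/7 (o(b, R) = (b*R)/7 = (R*b)/7 = R*b/7)
k = 5871 (k = 51 + 5820 = 5871)
K(v) = 0 (K(v) = -3*(v + v*(-1)) = -3*(v - v) = -3*0 = 0)
(1/(o(183, -199) + k) + 5198)/(30763 + K(-122)) = (1/((1/7)*(-199)*183 + 5871) + 5198)/(30763 + 0) = (1/(-36417/7 + 5871) + 5198)/30763 = (1/(4680/7) + 5198)*(1/30763) = (7/4680 + 5198)*(1/30763) = (24326647/4680)*(1/30763) = 24326647/143970840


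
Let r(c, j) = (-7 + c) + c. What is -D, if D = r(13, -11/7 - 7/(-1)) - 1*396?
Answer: 377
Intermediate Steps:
r(c, j) = -7 + 2*c
D = -377 (D = (-7 + 2*13) - 1*396 = (-7 + 26) - 396 = 19 - 396 = -377)
-D = -1*(-377) = 377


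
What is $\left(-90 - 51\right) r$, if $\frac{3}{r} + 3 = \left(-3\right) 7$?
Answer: $\frac{141}{8} \approx 17.625$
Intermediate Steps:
$r = - \frac{1}{8}$ ($r = \frac{3}{-3 - 21} = \frac{3}{-24} = 3 \left(- \frac{1}{24}\right) = - \frac{1}{8} \approx -0.125$)
$\left(-90 - 51\right) r = \left(-90 - 51\right) \left(- \frac{1}{8}\right) = \left(-141\right) \left(- \frac{1}{8}\right) = \frac{141}{8}$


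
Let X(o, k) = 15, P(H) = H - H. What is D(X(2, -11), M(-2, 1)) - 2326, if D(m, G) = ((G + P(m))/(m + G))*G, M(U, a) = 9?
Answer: -18581/8 ≈ -2322.6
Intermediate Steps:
P(H) = 0
D(m, G) = G**2/(G + m) (D(m, G) = ((G + 0)/(m + G))*G = (G/(G + m))*G = G**2/(G + m))
D(X(2, -11), M(-2, 1)) - 2326 = 9**2/(9 + 15) - 2326 = 81/24 - 2326 = 81*(1/24) - 2326 = 27/8 - 2326 = -18581/8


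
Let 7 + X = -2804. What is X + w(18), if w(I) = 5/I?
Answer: -50593/18 ≈ -2810.7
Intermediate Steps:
X = -2811 (X = -7 - 2804 = -2811)
X + w(18) = -2811 + 5/18 = -50593/18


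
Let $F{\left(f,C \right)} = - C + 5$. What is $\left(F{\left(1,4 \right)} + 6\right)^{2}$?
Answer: $49$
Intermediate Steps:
$F{\left(f,C \right)} = 5 - C$
$\left(F{\left(1,4 \right)} + 6\right)^{2} = \left(\left(5 - 4\right) + 6\right)^{2} = \left(1 + 6\right)^{2} = 7^{2} = 49$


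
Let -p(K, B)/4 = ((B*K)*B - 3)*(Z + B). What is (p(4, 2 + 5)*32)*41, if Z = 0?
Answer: -7090048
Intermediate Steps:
p(K, B) = -4*B*(-3 + K*B²) (p(K, B) = -4*((B*K)*B - 3)*(0 + B) = -4*(K*B² - 3)*B = -4*(-3 + K*B²)*B = -4*B*(-3 + K*B²))
(p(4, 2 + 5)*32)*41 = ((4*(2 + 5)*(3 - 1*4*(2 + 5)²))*32)*41 = ((4*7*(3 - 1*4*7²))*32)*41 = ((4*7*(3 - 1*4*49))*32)*41 = ((4*7*(3 - 196))*32)*41 = ((4*7*(-193))*32)*41 = -5404*32*41 = -172928*41 = -7090048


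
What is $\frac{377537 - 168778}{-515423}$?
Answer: $- \frac{208759}{515423} \approx -0.40502$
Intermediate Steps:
$\frac{377537 - 168778}{-515423} = 208759 \left(- \frac{1}{515423}\right) = - \frac{208759}{515423}$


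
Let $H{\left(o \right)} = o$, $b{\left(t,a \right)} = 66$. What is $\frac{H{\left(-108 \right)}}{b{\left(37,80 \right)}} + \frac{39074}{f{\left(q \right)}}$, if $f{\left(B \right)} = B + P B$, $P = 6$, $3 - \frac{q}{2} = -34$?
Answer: $\frac{30035}{407} \approx 73.796$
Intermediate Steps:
$q = 74$ ($q = 6 - -68 = 6 + 68 = 74$)
$f{\left(B \right)} = 7 B$ ($f{\left(B \right)} = B + 6 B = 7 B$)
$\frac{H{\left(-108 \right)}}{b{\left(37,80 \right)}} + \frac{39074}{f{\left(q \right)}} = - \frac{108}{66} + \frac{39074}{7 \cdot 74} = \left(-108\right) \frac{1}{66} + \frac{39074}{518} = - \frac{18}{11} + 39074 \cdot \frac{1}{518} = - \frac{18}{11} + \frac{2791}{37} = \frac{30035}{407}$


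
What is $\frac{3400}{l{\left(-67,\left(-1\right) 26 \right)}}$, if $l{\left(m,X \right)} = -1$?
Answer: $-3400$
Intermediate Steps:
$\frac{3400}{l{\left(-67,\left(-1\right) 26 \right)}} = \frac{3400}{-1} = 3400 \left(-1\right) = -3400$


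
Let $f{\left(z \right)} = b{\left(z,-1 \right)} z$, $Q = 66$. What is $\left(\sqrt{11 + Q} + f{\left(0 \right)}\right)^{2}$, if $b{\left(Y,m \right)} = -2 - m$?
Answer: $77$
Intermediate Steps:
$f{\left(z \right)} = - z$ ($f{\left(z \right)} = \left(-2 - -1\right) z = \left(-2 + 1\right) z = - z$)
$\left(\sqrt{11 + Q} + f{\left(0 \right)}\right)^{2} = \left(\sqrt{11 + 66} - 0\right)^{2} = \left(\sqrt{77} + 0\right)^{2} = \left(\sqrt{77}\right)^{2} = 77$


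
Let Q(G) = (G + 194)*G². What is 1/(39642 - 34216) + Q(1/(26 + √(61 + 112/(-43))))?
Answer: 37988378539251693/101628807619740218 - 103714734897*√1333/18729968230693 ≈ 0.17162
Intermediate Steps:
Q(G) = G²*(194 + G) (Q(G) = (194 + G)*G² = G²*(194 + G))
1/(39642 - 34216) + Q(1/(26 + √(61 + 112/(-43)))) = 1/(39642 - 34216) + (1/(26 + √(61 + 112/(-43))))²*(194 + 1/(26 + √(61 + 112/(-43)))) = 1/5426 + (1/(26 + √(61 + 112*(-1/43))))²*(194 + 1/(26 + √(61 + 112*(-1/43)))) = 1/5426 + (1/(26 + √(61 - 112/43)))²*(194 + 1/(26 + √(61 - 112/43))) = 1/5426 + (1/(26 + √(2511/43)))²*(194 + 1/(26 + √(2511/43))) = 1/5426 + (1/(26 + 9*√1333/43))²*(194 + 1/(26 + 9*√1333/43)) = 1/5426 + (194 + 1/(26 + 9*√1333/43))/(26 + 9*√1333/43)²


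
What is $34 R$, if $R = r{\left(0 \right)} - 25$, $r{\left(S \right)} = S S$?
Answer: $-850$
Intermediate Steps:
$r{\left(S \right)} = S^{2}$
$R = -25$ ($R = 0^{2} - 25 = 0 - 25 = -25$)
$34 R = 34 \left(-25\right) = -850$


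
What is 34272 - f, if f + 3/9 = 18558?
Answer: 47143/3 ≈ 15714.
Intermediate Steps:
f = 55673/3 (f = -1/3 + 18558 = 55673/3 ≈ 18558.)
34272 - f = 34272 - 1*55673/3 = 34272 - 55673/3 = 47143/3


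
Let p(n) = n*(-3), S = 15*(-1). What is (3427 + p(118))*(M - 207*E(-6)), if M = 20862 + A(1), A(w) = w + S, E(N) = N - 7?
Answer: 72335347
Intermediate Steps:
S = -15
E(N) = -7 + N
A(w) = -15 + w (A(w) = w - 15 = -15 + w)
p(n) = -3*n
M = 20848 (M = 20862 + (-15 + 1) = 20862 - 14 = 20848)
(3427 + p(118))*(M - 207*E(-6)) = (3427 - 3*118)*(20848 - 207*(-7 - 6)) = (3427 - 354)*(20848 - 207*(-13)) = 3073*(20848 + 2691) = 3073*23539 = 72335347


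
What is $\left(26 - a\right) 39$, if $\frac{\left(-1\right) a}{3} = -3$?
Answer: $663$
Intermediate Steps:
$a = 9$ ($a = \left(-3\right) \left(-3\right) = 9$)
$\left(26 - a\right) 39 = \left(26 - 9\right) 39 = 17 \cdot 39 = 663$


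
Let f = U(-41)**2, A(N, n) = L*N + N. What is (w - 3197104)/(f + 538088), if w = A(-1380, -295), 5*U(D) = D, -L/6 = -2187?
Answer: -532671100/13453881 ≈ -39.592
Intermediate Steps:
L = 13122 (L = -6*(-2187) = 13122)
U(D) = D/5
A(N, n) = 13123*N (A(N, n) = 13122*N + N = 13123*N)
f = 1681/25 (f = ((1/5)*(-41))**2 = (-41/5)**2 = 1681/25 ≈ 67.240)
w = -18109740 (w = 13123*(-1380) = -18109740)
(w - 3197104)/(f + 538088) = (-18109740 - 3197104)/(1681/25 + 538088) = -21306844/13453881/25 = -21306844*25/13453881 = -532671100/13453881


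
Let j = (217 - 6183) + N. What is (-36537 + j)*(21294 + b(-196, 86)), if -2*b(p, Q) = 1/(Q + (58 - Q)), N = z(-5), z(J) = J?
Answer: -26249784581/29 ≈ -9.0516e+8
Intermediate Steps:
N = -5
j = -5971 (j = (217 - 6183) - 5 = -5966 - 5 = -5971)
b(p, Q) = -1/116 (b(p, Q) = -1/(2*(Q + (58 - Q))) = -½/58 = -½*1/58 = -1/116)
(-36537 + j)*(21294 + b(-196, 86)) = (-36537 - 5971)*(21294 - 1/116) = -42508*2470103/116 = -26249784581/29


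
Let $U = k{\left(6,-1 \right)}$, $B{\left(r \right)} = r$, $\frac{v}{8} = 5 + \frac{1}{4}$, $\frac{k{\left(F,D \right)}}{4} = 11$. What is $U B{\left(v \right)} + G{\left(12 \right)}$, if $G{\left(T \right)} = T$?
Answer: $1860$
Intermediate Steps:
$k{\left(F,D \right)} = 44$ ($k{\left(F,D \right)} = 4 \cdot 11 = 44$)
$v = 42$ ($v = 8 \left(5 + \frac{1}{4}\right) = 8 \cdot \frac{21}{4} = 42$)
$U = 44$
$U B{\left(v \right)} + G{\left(12 \right)} = 44 \cdot 42 + 12 = 1848 + 12 = 1860$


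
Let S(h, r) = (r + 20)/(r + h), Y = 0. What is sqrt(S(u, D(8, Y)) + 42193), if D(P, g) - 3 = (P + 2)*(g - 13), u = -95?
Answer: sqrt(2079463566)/222 ≈ 205.41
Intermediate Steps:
D(P, g) = 3 + (-13 + g)*(2 + P) (D(P, g) = 3 + (P + 2)*(g - 13) = 3 + (2 + P)*(-13 + g) = 3 + (-13 + g)*(2 + P))
S(h, r) = (20 + r)/(h + r)
sqrt(S(u, D(8, Y)) + 42193) = sqrt((20 + (-23 - 13*8 + 2*0 + 8*0))/(-95 + (-23 - 13*8 + 2*0 + 8*0)) + 42193) = sqrt((20 + (-23 - 104 + 0 + 0))/(-95 + (-23 - 104 + 0 + 0)) + 42193) = sqrt((20 - 127)/(-95 - 127) + 42193) = sqrt(-107/(-222) + 42193) = sqrt(-1/222*(-107) + 42193) = sqrt(107/222 + 42193) = sqrt(9366953/222) = sqrt(2079463566)/222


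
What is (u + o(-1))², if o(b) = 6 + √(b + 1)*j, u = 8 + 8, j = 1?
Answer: 484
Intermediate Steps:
u = 16
o(b) = 6 + √(1 + b) (o(b) = 6 + √(b + 1)*1 = 6 + √(1 + b)*1 = 6 + √(1 + b))
(u + o(-1))² = (16 + (6 + √(1 - 1)))² = (16 + (6 + √0))² = (16 + (6 + 0))² = (16 + 6)² = 22² = 484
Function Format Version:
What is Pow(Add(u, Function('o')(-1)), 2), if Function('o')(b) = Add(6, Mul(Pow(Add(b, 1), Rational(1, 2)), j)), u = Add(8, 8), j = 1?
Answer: 484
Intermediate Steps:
u = 16
Function('o')(b) = Add(6, Pow(Add(1, b), Rational(1, 2))) (Function('o')(b) = Add(6, Mul(Pow(Add(b, 1), Rational(1, 2)), 1)) = Add(6, Mul(Pow(Add(1, b), Rational(1, 2)), 1)) = Add(6, Pow(Add(1, b), Rational(1, 2))))
Pow(Add(u, Function('o')(-1)), 2) = Pow(Add(16, Add(6, Pow(Add(1, -1), Rational(1, 2)))), 2) = Pow(Add(16, Add(6, Pow(0, Rational(1, 2)))), 2) = Pow(Add(16, Add(6, 0)), 2) = Pow(Add(16, 6), 2) = Pow(22, 2) = 484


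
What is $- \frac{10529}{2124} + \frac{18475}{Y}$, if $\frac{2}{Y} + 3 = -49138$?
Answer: $- \frac{964168543979}{2124} \approx -4.5394 \cdot 10^{8}$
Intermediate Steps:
$Y = - \frac{2}{49141}$ ($Y = \frac{2}{-3 - 49138} = \frac{2}{-49141} = 2 \left(- \frac{1}{49141}\right) = - \frac{2}{49141} \approx -4.0699 \cdot 10^{-5}$)
$- \frac{10529}{2124} + \frac{18475}{Y} = - \frac{10529}{2124} + \frac{18475}{- \frac{2}{49141}} = \left(-10529\right) \frac{1}{2124} + 18475 \left(- \frac{49141}{2}\right) = - \frac{10529}{2124} - \frac{907879975}{2} = - \frac{964168543979}{2124}$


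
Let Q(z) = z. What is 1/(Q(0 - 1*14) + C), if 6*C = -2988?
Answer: -1/512 ≈ -0.0019531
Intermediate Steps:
C = -498 (C = (1/6)*(-2988) = -498)
1/(Q(0 - 1*14) + C) = 1/((0 - 1*14) - 498) = 1/((0 - 14) - 498) = 1/(-14 - 498) = 1/(-512) = -1/512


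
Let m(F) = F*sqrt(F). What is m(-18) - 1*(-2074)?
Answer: 2074 - 54*I*sqrt(2) ≈ 2074.0 - 76.368*I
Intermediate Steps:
m(F) = F**(3/2)
m(-18) - 1*(-2074) = (-18)**(3/2) - 1*(-2074) = -54*I*sqrt(2) + 2074 = 2074 - 54*I*sqrt(2)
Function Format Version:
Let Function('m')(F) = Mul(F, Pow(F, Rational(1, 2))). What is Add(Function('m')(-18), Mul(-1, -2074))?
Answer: Add(2074, Mul(-54, I, Pow(2, Rational(1, 2)))) ≈ Add(2074.0, Mul(-76.368, I))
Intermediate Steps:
Function('m')(F) = Pow(F, Rational(3, 2))
Add(Function('m')(-18), Mul(-1, -2074)) = Add(Pow(-18, Rational(3, 2)), Mul(-1, -2074)) = Add(Mul(-54, I, Pow(2, Rational(1, 2))), 2074) = Add(2074, Mul(-54, I, Pow(2, Rational(1, 2))))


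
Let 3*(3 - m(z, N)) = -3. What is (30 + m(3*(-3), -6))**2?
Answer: 1156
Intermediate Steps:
m(z, N) = 4 (m(z, N) = 3 - 1/3*(-3) = 3 + 1 = 4)
(30 + m(3*(-3), -6))**2 = (30 + 4)**2 = 34**2 = 1156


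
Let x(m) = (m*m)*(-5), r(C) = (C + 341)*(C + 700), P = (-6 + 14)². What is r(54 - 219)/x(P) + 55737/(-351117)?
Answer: -47503709/9987328 ≈ -4.7564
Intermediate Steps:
P = 64 (P = 8² = 64)
r(C) = (341 + C)*(700 + C)
x(m) = -5*m² (x(m) = m²*(-5) = -5*m²)
r(54 - 219)/x(P) + 55737/(-351117) = (238700 + (54 - 219)² + 1041*(54 - 219))/((-5*64²)) + 55737/(-351117) = (238700 + (-165)² + 1041*(-165))/((-5*4096)) + 55737*(-1/351117) = (238700 + 27225 - 171765)/(-20480) - 6193/39013 = 94160*(-1/20480) - 6193/39013 = -1177/256 - 6193/39013 = -47503709/9987328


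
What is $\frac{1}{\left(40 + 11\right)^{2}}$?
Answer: $\frac{1}{2601} \approx 0.00038447$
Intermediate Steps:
$\frac{1}{\left(40 + 11\right)^{2}} = \frac{1}{51^{2}} = \frac{1}{2601}$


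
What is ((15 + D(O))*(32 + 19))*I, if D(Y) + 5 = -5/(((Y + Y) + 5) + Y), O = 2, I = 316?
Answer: 1692180/11 ≈ 1.5383e+5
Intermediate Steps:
D(Y) = -5 - 5/(5 + 3*Y) (D(Y) = -5 - 5/(((Y + Y) + 5) + Y) = -5 - 5/((2*Y + 5) + Y) = -5 - 5/((5 + 2*Y) + Y) = -5 - 5/(5 + 3*Y))
((15 + D(O))*(32 + 19))*I = ((15 + 15*(-2 - 1*2)/(5 + 3*2))*(32 + 19))*316 = ((15 + 15*(-2 - 2)/(5 + 6))*51)*316 = ((15 + 15*(-4)/11)*51)*316 = ((15 + 15*(1/11)*(-4))*51)*316 = ((15 - 60/11)*51)*316 = ((105/11)*51)*316 = (5355/11)*316 = 1692180/11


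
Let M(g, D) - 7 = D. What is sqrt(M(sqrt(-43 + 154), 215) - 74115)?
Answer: I*sqrt(73893) ≈ 271.83*I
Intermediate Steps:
M(g, D) = 7 + D
sqrt(M(sqrt(-43 + 154), 215) - 74115) = sqrt((7 + 215) - 74115) = sqrt(222 - 74115) = sqrt(-73893) = I*sqrt(73893)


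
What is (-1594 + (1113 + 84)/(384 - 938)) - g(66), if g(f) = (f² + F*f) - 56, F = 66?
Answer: -5679697/554 ≈ -10252.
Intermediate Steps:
g(f) = -56 + f² + 66*f (g(f) = (f² + 66*f) - 56 = -56 + f² + 66*f)
(-1594 + (1113 + 84)/(384 - 938)) - g(66) = (-1594 + (1113 + 84)/(384 - 938)) - (-56 + 66² + 66*66) = (-1594 + 1197/(-554)) - (-56 + 4356 + 4356) = (-1594 + 1197*(-1/554)) - 1*8656 = (-1594 - 1197/554) - 8656 = -884273/554 - 8656 = -5679697/554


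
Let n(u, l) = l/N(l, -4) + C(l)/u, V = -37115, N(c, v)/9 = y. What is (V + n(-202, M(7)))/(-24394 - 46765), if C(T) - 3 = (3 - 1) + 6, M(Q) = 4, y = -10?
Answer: 337376249/646835310 ≈ 0.52158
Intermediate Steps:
N(c, v) = -90 (N(c, v) = 9*(-10) = -90)
C(T) = 11 (C(T) = 3 + ((3 - 1) + 6) = 3 + (2 + 6) = 3 + 8 = 11)
n(u, l) = 11/u - l/90 (n(u, l) = l/(-90) + 11/u = l*(-1/90) + 11/u = -l/90 + 11/u = 11/u - l/90)
(V + n(-202, M(7)))/(-24394 - 46765) = (-37115 + (11/(-202) - 1/90*4))/(-24394 - 46765) = (-37115 + (11*(-1/202) - 2/45))/(-71159) = (-37115 + (-11/202 - 2/45))*(-1/71159) = (-37115 - 899/9090)*(-1/71159) = -337376249/9090*(-1/71159) = 337376249/646835310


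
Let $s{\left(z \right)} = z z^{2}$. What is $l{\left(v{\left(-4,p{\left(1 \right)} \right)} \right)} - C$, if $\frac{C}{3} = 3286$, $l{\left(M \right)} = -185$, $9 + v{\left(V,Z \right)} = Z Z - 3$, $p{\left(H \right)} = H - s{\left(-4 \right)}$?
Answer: $-10043$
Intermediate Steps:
$s{\left(z \right)} = z^{3}$
$p{\left(H \right)} = 64 + H$ ($p{\left(H \right)} = H - \left(-4\right)^{3} = H - -64 = H + 64 = 64 + H$)
$v{\left(V,Z \right)} = -12 + Z^{2}$ ($v{\left(V,Z \right)} = -9 + \left(Z Z - 3\right) = -9 + \left(Z^{2} - 3\right) = -9 + \left(-3 + Z^{2}\right) = -12 + Z^{2}$)
$C = 9858$ ($C = 3 \cdot 3286 = 9858$)
$l{\left(v{\left(-4,p{\left(1 \right)} \right)} \right)} - C = -185 - 9858 = -10043$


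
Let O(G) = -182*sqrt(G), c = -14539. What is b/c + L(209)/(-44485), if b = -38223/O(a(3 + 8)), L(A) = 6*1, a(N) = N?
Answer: -6/44485 - 1233*sqrt(11)/938938 ≈ -0.0044902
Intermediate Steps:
L(A) = 6
b = 38223*sqrt(11)/2002 (b = -38223*(-1/(182*sqrt(3 + 8))) = -38223*(-sqrt(11)/2002) = -(-38223)*sqrt(11)/2002 = 38223*sqrt(11)/2002 ≈ 63.322)
b/c + L(209)/(-44485) = (38223*sqrt(11)/2002)/(-14539) + 6/(-44485) = (38223*sqrt(11)/2002)*(-1/14539) + 6*(-1/44485) = -1233*sqrt(11)/938938 - 6/44485 = -6/44485 - 1233*sqrt(11)/938938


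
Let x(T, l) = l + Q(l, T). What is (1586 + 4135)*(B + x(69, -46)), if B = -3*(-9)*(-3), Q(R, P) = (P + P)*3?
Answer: 1641927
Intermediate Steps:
Q(R, P) = 6*P (Q(R, P) = (2*P)*3 = 6*P)
x(T, l) = l + 6*T
B = -81 (B = 27*(-3) = -81)
(1586 + 4135)*(B + x(69, -46)) = (1586 + 4135)*(-81 + (-46 + 6*69)) = 5721*(-81 + (-46 + 414)) = 5721*(-81 + 368) = 5721*287 = 1641927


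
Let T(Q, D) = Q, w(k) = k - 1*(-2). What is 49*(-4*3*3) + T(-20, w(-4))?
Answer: -1784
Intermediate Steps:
w(k) = 2 + k (w(k) = k + 2 = 2 + k)
49*(-4*3*3) + T(-20, w(-4)) = 49*(-4*3*3) - 20 = 49*(-12*3) - 20 = 49*(-36) - 20 = -1764 - 20 = -1784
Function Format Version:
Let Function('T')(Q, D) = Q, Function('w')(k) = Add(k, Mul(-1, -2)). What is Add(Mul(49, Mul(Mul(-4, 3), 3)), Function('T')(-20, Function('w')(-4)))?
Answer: -1784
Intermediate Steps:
Function('w')(k) = Add(2, k) (Function('w')(k) = Add(k, 2) = Add(2, k))
Add(Mul(49, Mul(Mul(-4, 3), 3)), Function('T')(-20, Function('w')(-4))) = Add(Mul(49, Mul(Mul(-4, 3), 3)), -20) = Add(Mul(49, Mul(-12, 3)), -20) = Add(Mul(49, -36), -20) = Add(-1764, -20) = -1784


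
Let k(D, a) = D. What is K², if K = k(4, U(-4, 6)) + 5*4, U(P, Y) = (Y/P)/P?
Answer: 576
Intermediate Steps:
U(P, Y) = Y/P²
K = 24 (K = 4 + 5*4 = 4 + 20 = 24)
K² = 24² = 576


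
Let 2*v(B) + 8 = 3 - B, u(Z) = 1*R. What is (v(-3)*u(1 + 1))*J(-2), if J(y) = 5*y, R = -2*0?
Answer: 0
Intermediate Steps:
R = 0
u(Z) = 0 (u(Z) = 1*0 = 0)
v(B) = -5/2 - B/2 (v(B) = -4 + (3 - B)/2 = -4 + (3/2 - B/2) = -5/2 - B/2)
(v(-3)*u(1 + 1))*J(-2) = ((-5/2 - ½*(-3))*0)*(5*(-2)) = ((-5/2 + 3/2)*0)*(-10) = -1*0*(-10) = 0*(-10) = 0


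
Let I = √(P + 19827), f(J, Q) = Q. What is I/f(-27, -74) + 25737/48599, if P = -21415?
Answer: 1119/2113 - I*√397/37 ≈ 0.52958 - 0.53851*I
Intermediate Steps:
I = 2*I*√397 (I = √(-21415 + 19827) = √(-1588) = 2*I*√397 ≈ 39.85*I)
I/f(-27, -74) + 25737/48599 = (2*I*√397)/(-74) + 25737/48599 = (2*I*√397)*(-1/74) + 25737*(1/48599) = -I*√397/37 + 1119/2113 = 1119/2113 - I*√397/37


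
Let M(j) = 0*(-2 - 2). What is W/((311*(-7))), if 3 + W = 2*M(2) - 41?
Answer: 44/2177 ≈ 0.020211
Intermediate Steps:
M(j) = 0 (M(j) = 0*(-4) = 0)
W = -44 (W = -3 + (2*0 - 41) = -3 + (0 - 41) = -3 - 41 = -44)
W/((311*(-7))) = -44/(311*(-7)) = -44/(-2177) = -44*(-1/2177) = 44/2177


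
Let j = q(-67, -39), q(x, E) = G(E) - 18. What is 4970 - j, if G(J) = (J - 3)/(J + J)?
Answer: 64837/13 ≈ 4987.5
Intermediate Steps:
G(J) = (-3 + J)/(2*J) (G(J) = (-3 + J)/((2*J)) = (-3 + J)*(1/(2*J)) = (-3 + J)/(2*J))
q(x, E) = -18 + (-3 + E)/(2*E) (q(x, E) = (-3 + E)/(2*E) - 18 = -18 + (-3 + E)/(2*E))
j = -227/13 (j = (½)*(-3 - 35*(-39))/(-39) = (½)*(-1/39)*(-3 + 1365) = (½)*(-1/39)*1362 = -227/13 ≈ -17.462)
4970 - j = 4970 - 1*(-227/13) = 4970 + 227/13 = 64837/13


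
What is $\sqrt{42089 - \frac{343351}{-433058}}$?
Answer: $\frac{\sqrt{7893487399776754}}{433058} \approx 205.16$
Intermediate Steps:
$\sqrt{42089 - \frac{343351}{-433058}} = \sqrt{42089 - - \frac{343351}{433058}} = \sqrt{42089 + \frac{343351}{433058}} = \sqrt{\frac{18227321513}{433058}} = \frac{\sqrt{7893487399776754}}{433058}$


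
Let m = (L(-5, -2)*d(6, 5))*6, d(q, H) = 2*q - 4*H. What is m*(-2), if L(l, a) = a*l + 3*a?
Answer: 384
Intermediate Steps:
d(q, H) = -4*H + 2*q
L(l, a) = 3*a + a*l
m = -192 (m = ((-2*(3 - 5))*(-4*5 + 2*6))*6 = ((-2*(-2))*(-20 + 12))*6 = (4*(-8))*6 = -32*6 = -192)
m*(-2) = -192*(-2) = 384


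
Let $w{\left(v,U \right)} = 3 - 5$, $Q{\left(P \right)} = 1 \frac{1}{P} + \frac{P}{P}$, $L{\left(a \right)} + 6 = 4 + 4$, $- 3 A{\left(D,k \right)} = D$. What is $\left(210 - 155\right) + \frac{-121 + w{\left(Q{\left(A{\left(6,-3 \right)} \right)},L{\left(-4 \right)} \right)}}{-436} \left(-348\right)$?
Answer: $- \frac{4706}{109} \approx -43.174$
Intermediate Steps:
$A{\left(D,k \right)} = - \frac{D}{3}$
$L{\left(a \right)} = 2$ ($L{\left(a \right)} = -6 + \left(4 + 4\right) = -6 + 8 = 2$)
$Q{\left(P \right)} = 1 + \frac{1}{P}$ ($Q{\left(P \right)} = \frac{1}{P} + 1 = 1 + \frac{1}{P}$)
$w{\left(v,U \right)} = -2$
$\left(210 - 155\right) + \frac{-121 + w{\left(Q{\left(A{\left(6,-3 \right)} \right)},L{\left(-4 \right)} \right)}}{-436} \left(-348\right) = \left(210 - 155\right) + \frac{-121 - 2}{-436} \left(-348\right) = \left(210 - 155\right) + \left(-123\right) \left(- \frac{1}{436}\right) \left(-348\right) = 55 + \frac{123}{436} \left(-348\right) = 55 - \frac{10701}{109} = - \frac{4706}{109}$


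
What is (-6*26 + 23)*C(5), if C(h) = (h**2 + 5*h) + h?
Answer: -7315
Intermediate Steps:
C(h) = h**2 + 6*h
(-6*26 + 23)*C(5) = (-6*26 + 23)*(5*(6 + 5)) = (-156 + 23)*(5*11) = -133*55 = -7315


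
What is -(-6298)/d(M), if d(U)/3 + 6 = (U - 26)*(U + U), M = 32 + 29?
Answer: 3149/6396 ≈ 0.49234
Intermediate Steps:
M = 61
d(U) = -18 + 6*U*(-26 + U) (d(U) = -18 + 3*((U - 26)*(U + U)) = -18 + 3*((-26 + U)*(2*U)) = -18 + 3*(2*U*(-26 + U)) = -18 + 6*U*(-26 + U))
-(-6298)/d(M) = -(-6298)/(-18 - 156*61 + 6*61²) = -(-6298)/(-18 - 9516 + 6*3721) = -(-6298)/(-18 - 9516 + 22326) = -(-6298)/12792 = -1*(-3149/6396) = 3149/6396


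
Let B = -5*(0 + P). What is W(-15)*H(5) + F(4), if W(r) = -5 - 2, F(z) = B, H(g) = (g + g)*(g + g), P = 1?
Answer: -705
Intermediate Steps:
H(g) = 4*g² (H(g) = (2*g)*(2*g) = 4*g²)
B = -5 (B = -5*(0 + 1) = -5*1 = -5)
F(z) = -5
W(r) = -7
W(-15)*H(5) + F(4) = -28*5² - 5 = -28*25 - 5 = -7*100 - 5 = -700 - 5 = -705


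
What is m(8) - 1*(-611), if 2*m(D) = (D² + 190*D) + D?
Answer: 1407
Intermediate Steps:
m(D) = D²/2 + 191*D/2 (m(D) = ((D² + 190*D) + D)/2 = (D² + 191*D)/2 = D²/2 + 191*D/2)
m(8) - 1*(-611) = (½)*8*(191 + 8) - 1*(-611) = (½)*8*199 + 611 = 796 + 611 = 1407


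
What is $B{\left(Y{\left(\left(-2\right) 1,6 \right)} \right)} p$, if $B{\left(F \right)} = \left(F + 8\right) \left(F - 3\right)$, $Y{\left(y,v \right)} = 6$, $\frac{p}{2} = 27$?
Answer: $2268$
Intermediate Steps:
$p = 54$ ($p = 2 \cdot 27 = 54$)
$B{\left(F \right)} = \left(-3 + F\right) \left(8 + F\right)$ ($B{\left(F \right)} = \left(8 + F\right) \left(-3 + F\right) = \left(-3 + F\right) \left(8 + F\right)$)
$B{\left(Y{\left(\left(-2\right) 1,6 \right)} \right)} p = \left(-24 + 6^{2} + 5 \cdot 6\right) 54 = \left(-24 + 36 + 30\right) 54 = 42 \cdot 54 = 2268$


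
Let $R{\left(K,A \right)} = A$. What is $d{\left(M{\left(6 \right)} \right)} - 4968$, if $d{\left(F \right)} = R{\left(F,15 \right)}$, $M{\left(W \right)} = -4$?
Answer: $-4953$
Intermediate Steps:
$d{\left(F \right)} = 15$
$d{\left(M{\left(6 \right)} \right)} - 4968 = 15 - 4968 = -4953$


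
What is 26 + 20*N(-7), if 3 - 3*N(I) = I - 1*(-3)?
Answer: 218/3 ≈ 72.667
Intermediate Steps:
N(I) = -I/3 (N(I) = 1 - (I - 1*(-3))/3 = 1 - (I + 3)/3 = 1 - (3 + I)/3 = 1 + (-1 - I/3) = -I/3)
26 + 20*N(-7) = 26 + 20*(-1/3*(-7)) = 26 + 20*(7/3) = 26 + 140/3 = 218/3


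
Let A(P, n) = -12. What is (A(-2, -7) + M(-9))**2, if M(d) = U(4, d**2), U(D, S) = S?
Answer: 4761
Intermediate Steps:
M(d) = d**2
(A(-2, -7) + M(-9))**2 = (-12 + (-9)**2)**2 = (-12 + 81)**2 = 69**2 = 4761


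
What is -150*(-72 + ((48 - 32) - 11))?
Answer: 10050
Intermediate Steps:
-150*(-72 + ((48 - 32) - 11)) = -150*(-72 + (16 - 11)) = -150*(-72 + 5) = -150*(-67) = 10050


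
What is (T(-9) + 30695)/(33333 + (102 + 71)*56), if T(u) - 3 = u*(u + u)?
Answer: 30860/43021 ≈ 0.71732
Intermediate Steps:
T(u) = 3 + 2*u**2 (T(u) = 3 + u*(u + u) = 3 + u*(2*u) = 3 + 2*u**2)
(T(-9) + 30695)/(33333 + (102 + 71)*56) = ((3 + 2*(-9)**2) + 30695)/(33333 + (102 + 71)*56) = ((3 + 2*81) + 30695)/(33333 + 173*56) = ((3 + 162) + 30695)/(33333 + 9688) = (165 + 30695)/43021 = 30860*(1/43021) = 30860/43021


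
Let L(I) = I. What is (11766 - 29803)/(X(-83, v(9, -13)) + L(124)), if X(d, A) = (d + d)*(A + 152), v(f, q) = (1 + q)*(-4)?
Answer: 18037/33076 ≈ 0.54532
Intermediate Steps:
v(f, q) = -4 - 4*q
X(d, A) = 2*d*(152 + A) (X(d, A) = (2*d)*(152 + A) = 2*d*(152 + A))
(11766 - 29803)/(X(-83, v(9, -13)) + L(124)) = (11766 - 29803)/(2*(-83)*(152 + (-4 - 4*(-13))) + 124) = -18037/(2*(-83)*(152 + (-4 + 52)) + 124) = -18037/(2*(-83)*(152 + 48) + 124) = -18037/(2*(-83)*200 + 124) = -18037/(-33200 + 124) = -18037/(-33076) = -18037*(-1/33076) = 18037/33076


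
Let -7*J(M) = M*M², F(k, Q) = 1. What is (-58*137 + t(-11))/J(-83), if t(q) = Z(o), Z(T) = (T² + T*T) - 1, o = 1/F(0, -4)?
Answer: -55615/571787 ≈ -0.097265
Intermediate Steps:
o = 1 (o = 1/1 = 1)
J(M) = -M³/7 (J(M) = -M*M²/7 = -M³/7)
Z(T) = -1 + 2*T² (Z(T) = (T² + T²) - 1 = 2*T² - 1 = -1 + 2*T²)
t(q) = 1 (t(q) = -1 + 2*1² = -1 + 2*1 = -1 + 2 = 1)
(-58*137 + t(-11))/J(-83) = (-58*137 + 1)/((-⅐*(-83)³)) = (-7946 + 1)/((-⅐*(-571787))) = -7945/571787/7 = -7945*7/571787 = -55615/571787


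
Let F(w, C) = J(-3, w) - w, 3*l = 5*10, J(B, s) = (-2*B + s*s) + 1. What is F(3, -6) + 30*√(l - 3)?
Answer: 13 + 10*√123 ≈ 123.91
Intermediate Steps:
J(B, s) = 1 + s² - 2*B (J(B, s) = (-2*B + s²) + 1 = (s² - 2*B) + 1 = 1 + s² - 2*B)
l = 50/3 (l = (5*10)/3 = (⅓)*50 = 50/3 ≈ 16.667)
F(w, C) = 7 + w² - w (F(w, C) = (1 + w² - 2*(-3)) - w = (1 + w² + 6) - w = (7 + w²) - w = 7 + w² - w)
F(3, -6) + 30*√(l - 3) = (7 + 3² - 1*3) + 30*√(50/3 - 3) = (7 + 9 - 3) + 30*√(41/3) = 13 + 30*(√123/3) = 13 + 10*√123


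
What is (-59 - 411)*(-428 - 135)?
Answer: 264610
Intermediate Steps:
(-59 - 411)*(-428 - 135) = -470*(-563) = 264610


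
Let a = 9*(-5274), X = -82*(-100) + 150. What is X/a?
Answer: -4175/23733 ≈ -0.17592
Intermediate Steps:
X = 8350 (X = 8200 + 150 = 8350)
a = -47466
X/a = 8350/(-47466) = 8350*(-1/47466) = -4175/23733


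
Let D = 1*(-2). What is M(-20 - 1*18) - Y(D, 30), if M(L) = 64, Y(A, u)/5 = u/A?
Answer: 139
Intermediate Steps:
D = -2
Y(A, u) = 5*u/A (Y(A, u) = 5*(u/A) = 5*u/A)
M(-20 - 1*18) - Y(D, 30) = 64 - 5*30/(-2) = 64 - 5*30*(-1)/2 = 64 - 1*(-75) = 64 + 75 = 139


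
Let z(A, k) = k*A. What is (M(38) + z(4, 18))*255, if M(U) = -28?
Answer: 11220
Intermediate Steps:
z(A, k) = A*k
(M(38) + z(4, 18))*255 = (-28 + 4*18)*255 = (-28 + 72)*255 = 44*255 = 11220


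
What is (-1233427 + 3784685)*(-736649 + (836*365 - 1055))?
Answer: -1103582365512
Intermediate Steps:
(-1233427 + 3784685)*(-736649 + (836*365 - 1055)) = 2551258*(-736649 + (305140 - 1055)) = 2551258*(-736649 + 304085) = 2551258*(-432564) = -1103582365512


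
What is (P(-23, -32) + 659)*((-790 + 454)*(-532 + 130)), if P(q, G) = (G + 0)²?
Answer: 227326176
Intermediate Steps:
P(q, G) = G²
(P(-23, -32) + 659)*((-790 + 454)*(-532 + 130)) = ((-32)² + 659)*((-790 + 454)*(-532 + 130)) = (1024 + 659)*(-336*(-402)) = 1683*135072 = 227326176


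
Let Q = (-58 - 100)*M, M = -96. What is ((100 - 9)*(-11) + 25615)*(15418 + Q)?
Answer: 752843804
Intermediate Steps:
Q = 15168 (Q = (-58 - 100)*(-96) = -158*(-96) = 15168)
((100 - 9)*(-11) + 25615)*(15418 + Q) = ((100 - 9)*(-11) + 25615)*(15418 + 15168) = (91*(-11) + 25615)*30586 = (-1001 + 25615)*30586 = 24614*30586 = 752843804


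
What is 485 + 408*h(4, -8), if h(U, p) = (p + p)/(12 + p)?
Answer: -1147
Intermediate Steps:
h(U, p) = 2*p/(12 + p) (h(U, p) = (2*p)/(12 + p) = 2*p/(12 + p))
485 + 408*h(4, -8) = 485 + 408*(2*(-8)/(12 - 8)) = 485 + 408*(2*(-8)/4) = 485 + 408*(2*(-8)*(1/4)) = 485 + 408*(-4) = 485 - 1632 = -1147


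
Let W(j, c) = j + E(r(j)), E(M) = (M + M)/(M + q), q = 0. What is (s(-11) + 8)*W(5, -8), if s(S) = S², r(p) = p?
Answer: 903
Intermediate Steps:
E(M) = 2 (E(M) = (M + M)/(M + 0) = (2*M)/M = 2)
W(j, c) = 2 + j (W(j, c) = j + 2 = 2 + j)
(s(-11) + 8)*W(5, -8) = ((-11)² + 8)*(2 + 5) = (121 + 8)*7 = 129*7 = 903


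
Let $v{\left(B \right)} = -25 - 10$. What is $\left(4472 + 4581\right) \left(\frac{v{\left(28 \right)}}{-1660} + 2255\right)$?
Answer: $\frac{6777682351}{332} \approx 2.0415 \cdot 10^{7}$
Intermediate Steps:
$v{\left(B \right)} = -35$
$\left(4472 + 4581\right) \left(\frac{v{\left(28 \right)}}{-1660} + 2255\right) = \left(4472 + 4581\right) \left(- \frac{35}{-1660} + 2255\right) = 9053 \left(\left(-35\right) \left(- \frac{1}{1660}\right) + 2255\right) = 9053 \left(\frac{7}{332} + 2255\right) = 9053 \cdot \frac{748667}{332} = \frac{6777682351}{332}$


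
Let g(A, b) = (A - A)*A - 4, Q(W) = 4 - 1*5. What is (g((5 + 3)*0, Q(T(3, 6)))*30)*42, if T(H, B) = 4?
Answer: -5040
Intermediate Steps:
Q(W) = -1 (Q(W) = 4 - 5 = -1)
g(A, b) = -4 (g(A, b) = 0*A - 4 = 0 - 4 = -4)
(g((5 + 3)*0, Q(T(3, 6)))*30)*42 = -4*30*42 = -120*42 = -5040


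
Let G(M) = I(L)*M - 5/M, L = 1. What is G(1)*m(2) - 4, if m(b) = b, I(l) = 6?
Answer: -2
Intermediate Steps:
G(M) = -5/M + 6*M (G(M) = 6*M - 5/M = -5/M + 6*M)
G(1)*m(2) - 4 = (-5/1 + 6*1)*2 - 4 = (-5*1 + 6)*2 - 4 = (-5 + 6)*2 - 4 = 1*2 - 4 = 2 - 4 = -2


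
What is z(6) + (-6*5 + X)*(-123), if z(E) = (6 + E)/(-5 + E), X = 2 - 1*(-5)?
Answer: 2841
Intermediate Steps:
X = 7 (X = 2 + 5 = 7)
z(E) = (6 + E)/(-5 + E)
z(6) + (-6*5 + X)*(-123) = (6 + 6)/(-5 + 6) + (-6*5 + 7)*(-123) = 12/1 + (-30 + 7)*(-123) = 1*12 - 23*(-123) = 12 + 2829 = 2841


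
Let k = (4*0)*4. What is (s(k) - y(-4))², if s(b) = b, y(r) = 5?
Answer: 25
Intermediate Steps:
k = 0 (k = 0*4 = 0)
(s(k) - y(-4))² = (0 - 1*5)² = (0 - 5)² = (-5)² = 25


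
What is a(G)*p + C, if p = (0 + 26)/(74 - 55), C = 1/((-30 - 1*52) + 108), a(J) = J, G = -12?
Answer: -8093/494 ≈ -16.383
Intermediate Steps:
C = 1/26 (C = 1/((-30 - 52) + 108) = 1/(-82 + 108) = 1/26 ≈ 0.038462)
p = 26/19 ≈ 1.3684
a(G)*p + C = -12*26/19 + 1/26 = -312/19 + 1/26 = -8093/494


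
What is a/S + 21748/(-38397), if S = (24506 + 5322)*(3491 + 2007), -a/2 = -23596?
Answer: -445592120261/787111353321 ≈ -0.56611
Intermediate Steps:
a = 47192 (a = -2*(-23596) = 47192)
S = 163994344 (S = 29828*5498 = 163994344)
a/S + 21748/(-38397) = 47192/163994344 + 21748/(-38397) = 47192*(1/163994344) + 21748*(-1/38397) = 5899/20499293 - 21748/38397 = -445592120261/787111353321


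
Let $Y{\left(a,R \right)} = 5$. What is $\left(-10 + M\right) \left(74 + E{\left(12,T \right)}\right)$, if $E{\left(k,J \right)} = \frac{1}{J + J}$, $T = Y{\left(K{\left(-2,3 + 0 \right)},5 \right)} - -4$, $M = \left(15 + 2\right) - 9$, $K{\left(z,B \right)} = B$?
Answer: $- \frac{1333}{9} \approx -148.11$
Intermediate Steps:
$M = 8$ ($M = 17 - 9 = 8$)
$T = 9$ ($T = 5 - -4 = 5 + 4 = 9$)
$E{\left(k,J \right)} = \frac{1}{2 J}$
$\left(-10 + M\right) \left(74 + E{\left(12,T \right)}\right) = \left(-10 + 8\right) \left(74 + \frac{1}{2 \cdot 9}\right) = - 2 \left(74 + \frac{1}{2} \cdot \frac{1}{9}\right) = - 2 \left(74 + \frac{1}{18}\right) = \left(-2\right) \frac{1333}{18} = - \frac{1333}{9}$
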